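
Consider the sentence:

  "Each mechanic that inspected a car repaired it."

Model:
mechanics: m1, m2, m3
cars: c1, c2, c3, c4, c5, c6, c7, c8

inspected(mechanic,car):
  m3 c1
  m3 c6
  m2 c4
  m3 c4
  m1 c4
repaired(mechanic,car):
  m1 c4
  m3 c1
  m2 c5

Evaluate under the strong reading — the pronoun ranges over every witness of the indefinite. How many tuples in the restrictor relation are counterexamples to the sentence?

3

"it" takes "a car" as antecedent — a donkey pronoun bound across the clause boundary.
Strong reading: for every (m,c) with inspected(m,c), repaired(m,c).
Restrictor pairs: (m1,c4) ✓  (m2,c4) ✗  (m3,c1) ✓  (m3,c4) ✗  (m3,c6) ✗
Counterexamples (restrictor pairs failing the scope): 3.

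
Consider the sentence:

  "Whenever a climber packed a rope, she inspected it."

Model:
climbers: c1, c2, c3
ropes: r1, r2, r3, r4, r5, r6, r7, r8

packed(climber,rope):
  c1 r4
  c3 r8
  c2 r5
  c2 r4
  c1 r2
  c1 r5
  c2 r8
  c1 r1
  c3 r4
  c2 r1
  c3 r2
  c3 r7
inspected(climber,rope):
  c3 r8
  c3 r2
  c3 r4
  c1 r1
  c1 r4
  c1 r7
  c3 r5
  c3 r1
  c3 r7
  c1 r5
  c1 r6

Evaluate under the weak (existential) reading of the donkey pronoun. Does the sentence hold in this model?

False

"it" takes "a rope" as antecedent — a donkey pronoun bound across the clause boundary.
Weak reading: every climber c with some packed-rope has at least one packed-rope r such that inspected(c,r).
Per climber: c1:✓  c2:✗  c3:✓
c2 has no witness among its packed-ropes.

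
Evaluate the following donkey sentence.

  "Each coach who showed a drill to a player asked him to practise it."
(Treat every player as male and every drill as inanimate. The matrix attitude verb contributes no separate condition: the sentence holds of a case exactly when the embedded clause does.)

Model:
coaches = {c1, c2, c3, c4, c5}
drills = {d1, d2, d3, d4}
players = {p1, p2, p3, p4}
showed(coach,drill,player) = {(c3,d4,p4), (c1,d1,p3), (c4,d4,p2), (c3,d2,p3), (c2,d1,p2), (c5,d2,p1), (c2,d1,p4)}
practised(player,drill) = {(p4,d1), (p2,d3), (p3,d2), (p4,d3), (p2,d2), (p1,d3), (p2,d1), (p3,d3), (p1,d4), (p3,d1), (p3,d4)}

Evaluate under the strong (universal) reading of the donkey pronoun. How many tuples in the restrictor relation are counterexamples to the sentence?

3

"him" takes "a player" as antecedent and "it" takes "a drill"; both are donkey pronouns co-varying with the restrictor.
Strong reading: for every (c,d,p) with showed(c,d,p), practised(p,d).
Restrictor triples: (c1,d1,p3)→practised(p3,d1) ✓  (c2,d1,p2)→practised(p2,d1) ✓  (c2,d1,p4)→practised(p4,d1) ✓  (c3,d2,p3)→practised(p3,d2) ✓  (c3,d4,p4)→practised(p4,d4) ✗  (c4,d4,p2)→practised(p2,d4) ✗  (c5,d2,p1)→practised(p1,d2) ✗
Counterexamples (restrictor triples failing the scope): 3.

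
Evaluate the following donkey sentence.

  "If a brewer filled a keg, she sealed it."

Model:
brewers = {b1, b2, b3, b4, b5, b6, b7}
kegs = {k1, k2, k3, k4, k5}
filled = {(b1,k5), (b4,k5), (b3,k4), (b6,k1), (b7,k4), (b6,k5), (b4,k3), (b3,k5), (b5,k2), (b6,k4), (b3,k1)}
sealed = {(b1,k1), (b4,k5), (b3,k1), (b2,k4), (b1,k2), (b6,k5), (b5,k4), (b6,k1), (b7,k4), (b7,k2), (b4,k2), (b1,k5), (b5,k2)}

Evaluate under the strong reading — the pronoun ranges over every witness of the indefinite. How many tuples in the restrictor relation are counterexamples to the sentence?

"it" takes "a keg" as antecedent — a donkey pronoun bound across the clause boundary.
Strong reading: for every (b,k) with filled(b,k), sealed(b,k).
Restrictor pairs: (b1,k5) ✓  (b3,k1) ✓  (b3,k4) ✗  (b3,k5) ✗  (b4,k3) ✗  (b4,k5) ✓  (b5,k2) ✓  (b6,k1) ✓  (b6,k4) ✗  (b6,k5) ✓  (b7,k4) ✓
Counterexamples (restrictor pairs failing the scope): 4.

4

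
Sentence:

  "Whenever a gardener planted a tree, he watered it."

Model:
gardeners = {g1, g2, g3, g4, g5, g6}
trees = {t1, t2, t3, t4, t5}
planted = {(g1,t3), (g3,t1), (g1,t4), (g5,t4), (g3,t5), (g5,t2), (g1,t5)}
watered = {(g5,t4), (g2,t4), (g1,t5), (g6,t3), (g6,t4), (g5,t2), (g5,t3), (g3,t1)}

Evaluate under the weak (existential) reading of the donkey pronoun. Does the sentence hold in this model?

True

"it" takes "a tree" as antecedent — a donkey pronoun bound across the clause boundary.
Weak reading: every gardener g with some planted-tree has at least one planted-tree t such that watered(g,t).
Per gardener: g1:✓  g3:✓  g5:✓
Every gardener in the restrictor has a witness.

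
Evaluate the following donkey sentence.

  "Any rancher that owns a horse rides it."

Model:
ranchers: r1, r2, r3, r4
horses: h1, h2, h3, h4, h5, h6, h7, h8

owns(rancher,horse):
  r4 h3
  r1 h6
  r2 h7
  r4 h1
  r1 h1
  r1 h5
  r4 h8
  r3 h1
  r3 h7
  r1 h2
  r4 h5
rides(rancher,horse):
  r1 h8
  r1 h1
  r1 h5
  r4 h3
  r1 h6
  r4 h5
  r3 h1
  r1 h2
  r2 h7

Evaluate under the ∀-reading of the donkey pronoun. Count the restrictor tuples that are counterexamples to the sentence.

3

"it" takes "a horse" as antecedent — a donkey pronoun bound across the clause boundary.
Strong reading: for every (r,h) with owns(r,h), rides(r,h).
Restrictor pairs: (r1,h1) ✓  (r1,h2) ✓  (r1,h5) ✓  (r1,h6) ✓  (r2,h7) ✓  (r3,h1) ✓  (r3,h7) ✗  (r4,h1) ✗  (r4,h3) ✓  (r4,h5) ✓  (r4,h8) ✗
Counterexamples (restrictor pairs failing the scope): 3.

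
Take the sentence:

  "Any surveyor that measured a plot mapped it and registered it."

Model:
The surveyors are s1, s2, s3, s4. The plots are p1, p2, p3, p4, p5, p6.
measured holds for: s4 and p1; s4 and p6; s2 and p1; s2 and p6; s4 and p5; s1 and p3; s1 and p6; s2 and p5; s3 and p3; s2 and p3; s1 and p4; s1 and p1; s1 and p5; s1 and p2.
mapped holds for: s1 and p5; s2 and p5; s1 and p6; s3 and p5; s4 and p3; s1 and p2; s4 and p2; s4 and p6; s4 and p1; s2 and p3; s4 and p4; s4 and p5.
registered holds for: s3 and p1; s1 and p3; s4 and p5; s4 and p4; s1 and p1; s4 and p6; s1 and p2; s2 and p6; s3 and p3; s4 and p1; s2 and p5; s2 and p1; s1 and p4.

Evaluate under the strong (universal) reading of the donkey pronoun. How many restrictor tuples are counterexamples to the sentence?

"it" takes "a plot" as antecedent — a donkey pronoun bound across the clause boundary.
Strong reading: for every (s,p) with measured(s,p), mapped(s,p) ∧ registered(s,p).
Restrictor pairs: (s1,p1) ✗  (s1,p2) ✓  (s1,p3) ✗  (s1,p4) ✗  (s1,p5) ✗  (s1,p6) ✗  (s2,p1) ✗  (s2,p3) ✗  (s2,p5) ✓  (s2,p6) ✗  (s3,p3) ✗  (s4,p1) ✓  (s4,p5) ✓  (s4,p6) ✓
Counterexamples (restrictor pairs failing the scope): 9.

9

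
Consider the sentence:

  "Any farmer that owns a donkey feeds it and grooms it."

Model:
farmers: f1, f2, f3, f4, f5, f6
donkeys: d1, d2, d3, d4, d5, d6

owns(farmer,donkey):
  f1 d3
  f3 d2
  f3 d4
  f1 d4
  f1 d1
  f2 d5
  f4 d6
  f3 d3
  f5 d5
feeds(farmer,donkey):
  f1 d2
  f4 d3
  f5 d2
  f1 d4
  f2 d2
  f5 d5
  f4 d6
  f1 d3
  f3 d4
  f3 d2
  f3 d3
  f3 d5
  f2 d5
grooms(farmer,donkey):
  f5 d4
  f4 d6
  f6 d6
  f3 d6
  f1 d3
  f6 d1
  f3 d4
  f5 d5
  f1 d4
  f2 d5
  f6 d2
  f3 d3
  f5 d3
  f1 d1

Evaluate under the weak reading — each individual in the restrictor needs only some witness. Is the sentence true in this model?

"it" takes "a donkey" as antecedent — a donkey pronoun bound across the clause boundary.
Weak reading: every farmer f with some owns-donkey has at least one owns-donkey d such that feeds(f,d) ∧ grooms(f,d).
Per farmer: f1:✓  f2:✓  f3:✓  f4:✓  f5:✓
Every farmer in the restrictor has a witness.

True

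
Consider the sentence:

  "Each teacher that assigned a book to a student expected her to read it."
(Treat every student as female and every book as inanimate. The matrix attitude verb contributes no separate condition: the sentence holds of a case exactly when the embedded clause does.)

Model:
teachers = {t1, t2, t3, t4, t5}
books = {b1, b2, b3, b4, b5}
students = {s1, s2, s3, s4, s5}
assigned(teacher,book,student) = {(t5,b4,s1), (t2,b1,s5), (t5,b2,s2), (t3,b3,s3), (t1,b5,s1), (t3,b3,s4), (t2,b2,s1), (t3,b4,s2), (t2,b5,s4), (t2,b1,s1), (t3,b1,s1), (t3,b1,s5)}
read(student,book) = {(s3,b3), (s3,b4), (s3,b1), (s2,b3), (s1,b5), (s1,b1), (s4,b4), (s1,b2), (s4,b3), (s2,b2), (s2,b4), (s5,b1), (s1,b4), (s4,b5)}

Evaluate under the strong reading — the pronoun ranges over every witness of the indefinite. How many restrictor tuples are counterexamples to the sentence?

"her" takes "a student" as antecedent and "it" takes "a book"; both are donkey pronouns co-varying with the restrictor.
Strong reading: for every (t,b,s) with assigned(t,b,s), read(s,b).
Restrictor triples: (t1,b5,s1)→read(s1,b5) ✓  (t2,b1,s1)→read(s1,b1) ✓  (t2,b1,s5)→read(s5,b1) ✓  (t2,b2,s1)→read(s1,b2) ✓  (t2,b5,s4)→read(s4,b5) ✓  (t3,b1,s1)→read(s1,b1) ✓  (t3,b1,s5)→read(s5,b1) ✓  (t3,b3,s3)→read(s3,b3) ✓  (t3,b3,s4)→read(s4,b3) ✓  (t3,b4,s2)→read(s2,b4) ✓  (t5,b2,s2)→read(s2,b2) ✓  (t5,b4,s1)→read(s1,b4) ✓
Counterexamples (restrictor triples failing the scope): 0.

0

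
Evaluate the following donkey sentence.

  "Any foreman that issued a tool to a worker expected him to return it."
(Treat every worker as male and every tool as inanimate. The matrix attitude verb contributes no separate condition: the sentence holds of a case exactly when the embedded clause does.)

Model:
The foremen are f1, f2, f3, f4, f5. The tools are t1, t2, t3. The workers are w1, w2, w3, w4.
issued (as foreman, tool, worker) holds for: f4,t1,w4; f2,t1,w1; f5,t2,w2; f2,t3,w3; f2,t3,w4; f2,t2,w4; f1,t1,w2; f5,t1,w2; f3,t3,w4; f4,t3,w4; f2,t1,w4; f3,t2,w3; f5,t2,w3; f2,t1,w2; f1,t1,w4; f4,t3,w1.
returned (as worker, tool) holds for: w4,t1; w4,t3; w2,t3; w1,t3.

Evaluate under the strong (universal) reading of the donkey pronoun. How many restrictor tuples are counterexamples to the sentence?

"him" takes "a worker" as antecedent and "it" takes "a tool"; both are donkey pronouns co-varying with the restrictor.
Strong reading: for every (f,t,w) with issued(f,t,w), returned(w,t).
Restrictor triples: (f1,t1,w2)→returned(w2,t1) ✗  (f1,t1,w4)→returned(w4,t1) ✓  (f2,t1,w1)→returned(w1,t1) ✗  (f2,t1,w2)→returned(w2,t1) ✗  (f2,t1,w4)→returned(w4,t1) ✓  (f2,t2,w4)→returned(w4,t2) ✗  (f2,t3,w3)→returned(w3,t3) ✗  (f2,t3,w4)→returned(w4,t3) ✓  (f3,t2,w3)→returned(w3,t2) ✗  (f3,t3,w4)→returned(w4,t3) ✓  (f4,t1,w4)→returned(w4,t1) ✓  (f4,t3,w1)→returned(w1,t3) ✓  (f4,t3,w4)→returned(w4,t3) ✓  (f5,t1,w2)→returned(w2,t1) ✗  (f5,t2,w2)→returned(w2,t2) ✗  (f5,t2,w3)→returned(w3,t2) ✗
Counterexamples (restrictor triples failing the scope): 9.

9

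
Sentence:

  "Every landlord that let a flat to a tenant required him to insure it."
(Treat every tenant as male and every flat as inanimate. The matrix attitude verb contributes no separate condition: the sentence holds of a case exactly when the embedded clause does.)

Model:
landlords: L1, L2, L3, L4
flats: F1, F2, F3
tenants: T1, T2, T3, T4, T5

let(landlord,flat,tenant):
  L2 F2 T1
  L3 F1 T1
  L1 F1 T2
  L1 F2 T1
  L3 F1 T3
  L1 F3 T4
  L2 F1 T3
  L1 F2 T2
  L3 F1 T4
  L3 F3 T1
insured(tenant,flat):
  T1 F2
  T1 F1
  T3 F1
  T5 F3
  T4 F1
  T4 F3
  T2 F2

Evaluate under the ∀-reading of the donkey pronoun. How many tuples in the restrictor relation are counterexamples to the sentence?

"him" takes "a tenant" as antecedent and "it" takes "a flat"; both are donkey pronouns co-varying with the restrictor.
Strong reading: for every (l,f,t) with let(l,f,t), insured(t,f).
Restrictor triples: (L1,F1,T2)→insured(T2,F1) ✗  (L1,F2,T1)→insured(T1,F2) ✓  (L1,F2,T2)→insured(T2,F2) ✓  (L1,F3,T4)→insured(T4,F3) ✓  (L2,F1,T3)→insured(T3,F1) ✓  (L2,F2,T1)→insured(T1,F2) ✓  (L3,F1,T1)→insured(T1,F1) ✓  (L3,F1,T3)→insured(T3,F1) ✓  (L3,F1,T4)→insured(T4,F1) ✓  (L3,F3,T1)→insured(T1,F3) ✗
Counterexamples (restrictor triples failing the scope): 2.

2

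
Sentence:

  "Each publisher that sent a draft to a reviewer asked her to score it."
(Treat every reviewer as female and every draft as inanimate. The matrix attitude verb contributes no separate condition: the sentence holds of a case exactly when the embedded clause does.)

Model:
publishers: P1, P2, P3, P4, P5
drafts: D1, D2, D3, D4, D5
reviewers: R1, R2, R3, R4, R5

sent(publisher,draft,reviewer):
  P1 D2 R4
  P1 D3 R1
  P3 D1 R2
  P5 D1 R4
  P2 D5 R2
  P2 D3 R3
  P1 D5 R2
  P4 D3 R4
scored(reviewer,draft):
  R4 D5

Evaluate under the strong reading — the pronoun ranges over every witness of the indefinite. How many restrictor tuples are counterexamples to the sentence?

"her" takes "a reviewer" as antecedent and "it" takes "a draft"; both are donkey pronouns co-varying with the restrictor.
Strong reading: for every (p,d,r) with sent(p,d,r), scored(r,d).
Restrictor triples: (P1,D2,R4)→scored(R4,D2) ✗  (P1,D3,R1)→scored(R1,D3) ✗  (P1,D5,R2)→scored(R2,D5) ✗  (P2,D3,R3)→scored(R3,D3) ✗  (P2,D5,R2)→scored(R2,D5) ✗  (P3,D1,R2)→scored(R2,D1) ✗  (P4,D3,R4)→scored(R4,D3) ✗  (P5,D1,R4)→scored(R4,D1) ✗
Counterexamples (restrictor triples failing the scope): 8.

8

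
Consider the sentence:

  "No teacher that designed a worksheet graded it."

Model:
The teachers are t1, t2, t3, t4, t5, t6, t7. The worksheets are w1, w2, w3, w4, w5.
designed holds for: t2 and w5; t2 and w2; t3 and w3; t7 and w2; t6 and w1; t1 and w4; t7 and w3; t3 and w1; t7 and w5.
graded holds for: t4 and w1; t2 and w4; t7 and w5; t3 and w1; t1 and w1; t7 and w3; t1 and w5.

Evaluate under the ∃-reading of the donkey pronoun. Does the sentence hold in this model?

"it" takes "a worksheet" as antecedent — a donkey pronoun bound across the clause boundary.
Truth condition: for no (t,w) with designed(t,w) does graded(t,w) hold.
Restrictor pairs — does the scope hold? (t1,w4):fails  (t2,w2):fails  (t2,w5):fails  (t3,w1):holds  (t3,w3):fails  (t6,w1):fails  (t7,w2):fails  (t7,w3):holds  (t7,w5):holds
Scope holds for 3 pair(s), so the sentence is false.

False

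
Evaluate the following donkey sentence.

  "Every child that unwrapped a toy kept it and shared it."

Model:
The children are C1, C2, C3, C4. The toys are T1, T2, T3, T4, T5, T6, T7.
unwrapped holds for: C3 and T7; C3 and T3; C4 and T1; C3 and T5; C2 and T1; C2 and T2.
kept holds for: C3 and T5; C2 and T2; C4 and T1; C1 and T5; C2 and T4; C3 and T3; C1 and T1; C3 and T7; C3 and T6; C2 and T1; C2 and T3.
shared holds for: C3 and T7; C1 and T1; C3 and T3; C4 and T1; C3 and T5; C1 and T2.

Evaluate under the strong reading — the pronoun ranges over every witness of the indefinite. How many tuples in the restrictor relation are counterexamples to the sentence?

2

"it" takes "a toy" as antecedent — a donkey pronoun bound across the clause boundary.
Strong reading: for every (c,t) with unwrapped(c,t), kept(c,t) ∧ shared(c,t).
Restrictor pairs: (C2,T1) ✗  (C2,T2) ✗  (C3,T3) ✓  (C3,T5) ✓  (C3,T7) ✓  (C4,T1) ✓
Counterexamples (restrictor pairs failing the scope): 2.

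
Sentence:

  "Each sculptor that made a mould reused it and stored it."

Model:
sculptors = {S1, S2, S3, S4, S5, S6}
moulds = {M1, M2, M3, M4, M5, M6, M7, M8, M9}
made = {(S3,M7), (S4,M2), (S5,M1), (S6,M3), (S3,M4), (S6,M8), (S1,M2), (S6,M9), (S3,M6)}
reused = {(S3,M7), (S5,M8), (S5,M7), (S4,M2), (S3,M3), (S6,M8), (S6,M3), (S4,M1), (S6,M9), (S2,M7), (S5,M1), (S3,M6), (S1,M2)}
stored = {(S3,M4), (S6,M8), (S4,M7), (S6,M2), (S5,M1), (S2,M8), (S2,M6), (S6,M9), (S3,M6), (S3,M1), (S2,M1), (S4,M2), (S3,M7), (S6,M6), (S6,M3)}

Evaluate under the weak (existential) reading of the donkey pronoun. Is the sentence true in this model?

False

"it" takes "a mould" as antecedent — a donkey pronoun bound across the clause boundary.
Weak reading: every sculptor s with some made-mould has at least one made-mould m such that reused(s,m) ∧ stored(s,m).
Per sculptor: S1:✗  S3:✓  S4:✓  S5:✓  S6:✓
S1 has no witness among its made-moulds.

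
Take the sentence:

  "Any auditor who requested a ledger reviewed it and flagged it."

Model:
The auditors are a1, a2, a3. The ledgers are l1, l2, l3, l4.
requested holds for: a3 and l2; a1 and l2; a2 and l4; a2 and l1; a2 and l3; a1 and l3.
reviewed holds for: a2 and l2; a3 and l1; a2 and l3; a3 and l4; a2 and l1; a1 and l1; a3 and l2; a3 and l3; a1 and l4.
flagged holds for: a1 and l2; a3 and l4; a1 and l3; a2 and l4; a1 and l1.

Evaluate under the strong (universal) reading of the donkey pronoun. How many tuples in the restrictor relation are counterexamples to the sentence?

"it" takes "a ledger" as antecedent — a donkey pronoun bound across the clause boundary.
Strong reading: for every (a,l) with requested(a,l), reviewed(a,l) ∧ flagged(a,l).
Restrictor pairs: (a1,l2) ✗  (a1,l3) ✗  (a2,l1) ✗  (a2,l3) ✗  (a2,l4) ✗  (a3,l2) ✗
Counterexamples (restrictor pairs failing the scope): 6.

6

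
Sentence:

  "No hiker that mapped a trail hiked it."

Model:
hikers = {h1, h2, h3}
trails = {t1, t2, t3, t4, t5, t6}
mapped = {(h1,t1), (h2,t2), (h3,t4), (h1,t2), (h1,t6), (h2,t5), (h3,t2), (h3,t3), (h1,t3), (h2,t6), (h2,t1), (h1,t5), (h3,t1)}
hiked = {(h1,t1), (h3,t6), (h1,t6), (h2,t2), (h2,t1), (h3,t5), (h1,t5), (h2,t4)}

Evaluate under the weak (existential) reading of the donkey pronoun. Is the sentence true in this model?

False

"it" takes "a trail" as antecedent — a donkey pronoun bound across the clause boundary.
Truth condition: for no (h,t) with mapped(h,t) does hiked(h,t) hold.
Restrictor pairs — does the scope hold? (h1,t1):holds  (h1,t2):fails  (h1,t3):fails  (h1,t5):holds  (h1,t6):holds  (h2,t1):holds  (h2,t2):holds  (h2,t5):fails  (h2,t6):fails  (h3,t1):fails  (h3,t2):fails  (h3,t3):fails  (h3,t4):fails
Scope holds for 5 pair(s), so the sentence is false.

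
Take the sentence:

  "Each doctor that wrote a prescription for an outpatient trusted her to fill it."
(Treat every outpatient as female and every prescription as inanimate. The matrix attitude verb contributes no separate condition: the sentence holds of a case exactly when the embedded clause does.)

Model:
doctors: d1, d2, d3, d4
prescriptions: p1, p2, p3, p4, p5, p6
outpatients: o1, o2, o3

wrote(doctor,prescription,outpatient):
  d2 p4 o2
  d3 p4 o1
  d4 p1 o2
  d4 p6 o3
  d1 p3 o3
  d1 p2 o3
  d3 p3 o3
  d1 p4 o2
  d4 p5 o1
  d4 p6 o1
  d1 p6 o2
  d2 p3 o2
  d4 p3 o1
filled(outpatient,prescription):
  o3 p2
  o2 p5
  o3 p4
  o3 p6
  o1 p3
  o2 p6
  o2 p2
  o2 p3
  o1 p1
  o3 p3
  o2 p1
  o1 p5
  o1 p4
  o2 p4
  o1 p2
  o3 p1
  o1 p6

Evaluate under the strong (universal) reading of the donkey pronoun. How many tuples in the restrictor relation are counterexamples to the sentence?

"her" takes "an outpatient" as antecedent and "it" takes "a prescription"; both are donkey pronouns co-varying with the restrictor.
Strong reading: for every (d,p,o) with wrote(d,p,o), filled(o,p).
Restrictor triples: (d1,p2,o3)→filled(o3,p2) ✓  (d1,p3,o3)→filled(o3,p3) ✓  (d1,p4,o2)→filled(o2,p4) ✓  (d1,p6,o2)→filled(o2,p6) ✓  (d2,p3,o2)→filled(o2,p3) ✓  (d2,p4,o2)→filled(o2,p4) ✓  (d3,p3,o3)→filled(o3,p3) ✓  (d3,p4,o1)→filled(o1,p4) ✓  (d4,p1,o2)→filled(o2,p1) ✓  (d4,p3,o1)→filled(o1,p3) ✓  (d4,p5,o1)→filled(o1,p5) ✓  (d4,p6,o1)→filled(o1,p6) ✓  (d4,p6,o3)→filled(o3,p6) ✓
Counterexamples (restrictor triples failing the scope): 0.

0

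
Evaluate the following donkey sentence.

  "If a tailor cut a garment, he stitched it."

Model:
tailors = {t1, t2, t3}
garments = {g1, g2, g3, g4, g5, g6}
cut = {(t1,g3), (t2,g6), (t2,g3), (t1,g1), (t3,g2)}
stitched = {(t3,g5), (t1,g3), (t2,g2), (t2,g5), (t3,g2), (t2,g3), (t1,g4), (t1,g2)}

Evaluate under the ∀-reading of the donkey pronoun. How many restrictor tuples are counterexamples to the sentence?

2

"it" takes "a garment" as antecedent — a donkey pronoun bound across the clause boundary.
Strong reading: for every (t,g) with cut(t,g), stitched(t,g).
Restrictor pairs: (t1,g1) ✗  (t1,g3) ✓  (t2,g3) ✓  (t2,g6) ✗  (t3,g2) ✓
Counterexamples (restrictor pairs failing the scope): 2.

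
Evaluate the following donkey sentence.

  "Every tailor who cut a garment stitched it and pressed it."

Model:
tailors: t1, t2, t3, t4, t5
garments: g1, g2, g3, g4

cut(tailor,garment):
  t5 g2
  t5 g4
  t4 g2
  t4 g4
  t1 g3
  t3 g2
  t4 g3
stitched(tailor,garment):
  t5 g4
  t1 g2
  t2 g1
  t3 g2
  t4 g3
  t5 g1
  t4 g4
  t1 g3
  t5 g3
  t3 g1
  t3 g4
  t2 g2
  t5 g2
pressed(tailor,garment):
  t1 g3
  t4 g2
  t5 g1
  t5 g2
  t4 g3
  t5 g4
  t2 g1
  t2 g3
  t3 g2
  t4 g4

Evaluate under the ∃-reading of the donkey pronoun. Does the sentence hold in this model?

"it" takes "a garment" as antecedent — a donkey pronoun bound across the clause boundary.
Weak reading: every tailor t with some cut-garment has at least one cut-garment g such that stitched(t,g) ∧ pressed(t,g).
Per tailor: t1:✓  t3:✓  t4:✓  t5:✓
Every tailor in the restrictor has a witness.

True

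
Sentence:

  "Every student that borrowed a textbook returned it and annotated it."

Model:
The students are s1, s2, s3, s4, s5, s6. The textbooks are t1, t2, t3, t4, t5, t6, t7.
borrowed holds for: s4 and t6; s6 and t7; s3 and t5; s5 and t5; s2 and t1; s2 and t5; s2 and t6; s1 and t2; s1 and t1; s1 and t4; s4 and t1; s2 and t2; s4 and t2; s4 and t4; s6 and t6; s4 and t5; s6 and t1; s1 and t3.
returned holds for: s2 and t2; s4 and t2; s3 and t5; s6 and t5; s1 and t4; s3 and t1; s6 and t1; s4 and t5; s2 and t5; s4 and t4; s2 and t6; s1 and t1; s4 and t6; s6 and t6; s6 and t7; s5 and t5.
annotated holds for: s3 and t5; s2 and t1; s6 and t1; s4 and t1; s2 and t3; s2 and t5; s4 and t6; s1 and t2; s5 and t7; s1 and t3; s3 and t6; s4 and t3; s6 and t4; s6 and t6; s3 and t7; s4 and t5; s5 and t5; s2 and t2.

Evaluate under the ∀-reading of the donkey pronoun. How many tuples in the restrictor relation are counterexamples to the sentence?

"it" takes "a textbook" as antecedent — a donkey pronoun bound across the clause boundary.
Strong reading: for every (s,t) with borrowed(s,t), returned(s,t) ∧ annotated(s,t).
Restrictor pairs: (s1,t1) ✗  (s1,t2) ✗  (s1,t3) ✗  (s1,t4) ✗  (s2,t1) ✗  (s2,t2) ✓  (s2,t5) ✓  (s2,t6) ✗  (s3,t5) ✓  (s4,t1) ✗  (s4,t2) ✗  (s4,t4) ✗  (s4,t5) ✓  (s4,t6) ✓  (s5,t5) ✓  (s6,t1) ✓  (s6,t6) ✓  (s6,t7) ✗
Counterexamples (restrictor pairs failing the scope): 10.

10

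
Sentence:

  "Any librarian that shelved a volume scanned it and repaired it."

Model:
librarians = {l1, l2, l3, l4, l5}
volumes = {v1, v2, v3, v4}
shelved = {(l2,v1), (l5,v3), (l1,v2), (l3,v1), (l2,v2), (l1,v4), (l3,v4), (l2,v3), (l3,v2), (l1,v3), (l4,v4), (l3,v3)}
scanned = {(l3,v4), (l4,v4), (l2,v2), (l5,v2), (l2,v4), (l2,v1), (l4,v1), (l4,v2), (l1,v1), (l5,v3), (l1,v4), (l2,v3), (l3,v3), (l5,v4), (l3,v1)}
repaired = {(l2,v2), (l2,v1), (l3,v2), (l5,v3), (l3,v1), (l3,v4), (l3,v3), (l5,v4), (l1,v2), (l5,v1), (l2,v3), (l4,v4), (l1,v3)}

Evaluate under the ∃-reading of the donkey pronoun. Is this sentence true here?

"it" takes "a volume" as antecedent — a donkey pronoun bound across the clause boundary.
Weak reading: every librarian l with some shelved-volume has at least one shelved-volume v such that scanned(l,v) ∧ repaired(l,v).
Per librarian: l1:✗  l2:✓  l3:✓  l4:✓  l5:✓
l1 has no witness among its shelved-volumes.

False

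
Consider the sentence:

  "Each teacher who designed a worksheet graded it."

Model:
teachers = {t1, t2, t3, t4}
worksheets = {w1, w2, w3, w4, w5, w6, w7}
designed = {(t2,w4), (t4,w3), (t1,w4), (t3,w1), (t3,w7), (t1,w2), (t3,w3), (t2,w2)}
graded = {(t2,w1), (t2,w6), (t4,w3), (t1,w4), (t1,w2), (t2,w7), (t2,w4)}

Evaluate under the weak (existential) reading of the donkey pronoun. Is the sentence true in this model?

"it" takes "a worksheet" as antecedent — a donkey pronoun bound across the clause boundary.
Weak reading: every teacher t with some designed-worksheet has at least one designed-worksheet w such that graded(t,w).
Per teacher: t1:✓  t2:✓  t3:✗  t4:✓
t3 has no witness among its designed-worksheets.

False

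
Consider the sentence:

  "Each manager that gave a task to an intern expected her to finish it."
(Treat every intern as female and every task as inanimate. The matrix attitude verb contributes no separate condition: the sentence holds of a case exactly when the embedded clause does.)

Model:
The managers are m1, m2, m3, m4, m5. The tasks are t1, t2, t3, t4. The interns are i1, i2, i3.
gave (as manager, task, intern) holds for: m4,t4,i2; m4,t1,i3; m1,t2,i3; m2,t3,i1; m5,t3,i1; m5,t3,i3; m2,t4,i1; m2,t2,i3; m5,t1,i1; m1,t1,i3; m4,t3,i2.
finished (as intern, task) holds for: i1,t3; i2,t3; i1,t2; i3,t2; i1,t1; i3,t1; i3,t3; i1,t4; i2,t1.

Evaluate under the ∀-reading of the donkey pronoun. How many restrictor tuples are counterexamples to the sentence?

1

"her" takes "an intern" as antecedent and "it" takes "a task"; both are donkey pronouns co-varying with the restrictor.
Strong reading: for every (m,t,i) with gave(m,t,i), finished(i,t).
Restrictor triples: (m1,t1,i3)→finished(i3,t1) ✓  (m1,t2,i3)→finished(i3,t2) ✓  (m2,t2,i3)→finished(i3,t2) ✓  (m2,t3,i1)→finished(i1,t3) ✓  (m2,t4,i1)→finished(i1,t4) ✓  (m4,t1,i3)→finished(i3,t1) ✓  (m4,t3,i2)→finished(i2,t3) ✓  (m4,t4,i2)→finished(i2,t4) ✗  (m5,t1,i1)→finished(i1,t1) ✓  (m5,t3,i1)→finished(i1,t3) ✓  (m5,t3,i3)→finished(i3,t3) ✓
Counterexamples (restrictor triples failing the scope): 1.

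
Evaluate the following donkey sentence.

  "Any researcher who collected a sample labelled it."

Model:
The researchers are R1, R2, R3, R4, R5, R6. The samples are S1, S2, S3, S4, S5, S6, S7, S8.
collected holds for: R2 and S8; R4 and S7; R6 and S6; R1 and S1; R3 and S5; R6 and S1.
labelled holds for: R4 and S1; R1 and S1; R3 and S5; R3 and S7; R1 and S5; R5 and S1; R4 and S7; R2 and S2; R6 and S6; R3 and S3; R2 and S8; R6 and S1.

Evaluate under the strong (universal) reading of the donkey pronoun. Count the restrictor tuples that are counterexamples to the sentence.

"it" takes "a sample" as antecedent — a donkey pronoun bound across the clause boundary.
Strong reading: for every (r,s) with collected(r,s), labelled(r,s).
Restrictor pairs: (R1,S1) ✓  (R2,S8) ✓  (R3,S5) ✓  (R4,S7) ✓  (R6,S1) ✓  (R6,S6) ✓
Counterexamples (restrictor pairs failing the scope): 0.

0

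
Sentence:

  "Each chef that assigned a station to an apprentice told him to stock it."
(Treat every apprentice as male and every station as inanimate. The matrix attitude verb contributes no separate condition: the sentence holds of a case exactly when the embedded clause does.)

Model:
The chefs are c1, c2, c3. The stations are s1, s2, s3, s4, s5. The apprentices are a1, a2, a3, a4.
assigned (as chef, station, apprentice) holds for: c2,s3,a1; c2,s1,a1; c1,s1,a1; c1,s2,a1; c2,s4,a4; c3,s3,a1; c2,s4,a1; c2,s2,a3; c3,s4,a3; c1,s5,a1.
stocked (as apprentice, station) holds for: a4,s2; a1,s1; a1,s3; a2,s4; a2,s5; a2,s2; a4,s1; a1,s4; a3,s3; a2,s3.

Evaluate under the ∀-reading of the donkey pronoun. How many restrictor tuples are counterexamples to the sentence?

"him" takes "an apprentice" as antecedent and "it" takes "a station"; both are donkey pronouns co-varying with the restrictor.
Strong reading: for every (c,s,a) with assigned(c,s,a), stocked(a,s).
Restrictor triples: (c1,s1,a1)→stocked(a1,s1) ✓  (c1,s2,a1)→stocked(a1,s2) ✗  (c1,s5,a1)→stocked(a1,s5) ✗  (c2,s1,a1)→stocked(a1,s1) ✓  (c2,s2,a3)→stocked(a3,s2) ✗  (c2,s3,a1)→stocked(a1,s3) ✓  (c2,s4,a1)→stocked(a1,s4) ✓  (c2,s4,a4)→stocked(a4,s4) ✗  (c3,s3,a1)→stocked(a1,s3) ✓  (c3,s4,a3)→stocked(a3,s4) ✗
Counterexamples (restrictor triples failing the scope): 5.

5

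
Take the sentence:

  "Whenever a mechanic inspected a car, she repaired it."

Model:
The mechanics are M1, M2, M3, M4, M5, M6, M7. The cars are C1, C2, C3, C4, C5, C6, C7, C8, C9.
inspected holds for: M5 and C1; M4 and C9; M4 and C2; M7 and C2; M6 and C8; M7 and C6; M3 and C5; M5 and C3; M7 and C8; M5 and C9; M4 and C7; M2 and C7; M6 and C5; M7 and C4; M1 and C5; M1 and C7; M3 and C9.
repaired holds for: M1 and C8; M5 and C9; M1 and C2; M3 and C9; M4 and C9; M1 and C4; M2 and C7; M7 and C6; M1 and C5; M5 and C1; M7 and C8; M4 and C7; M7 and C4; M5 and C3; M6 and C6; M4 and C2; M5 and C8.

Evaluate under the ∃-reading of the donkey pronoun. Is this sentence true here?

"it" takes "a car" as antecedent — a donkey pronoun bound across the clause boundary.
Weak reading: every mechanic m with some inspected-car has at least one inspected-car c such that repaired(m,c).
Per mechanic: M1:✓  M2:✓  M3:✓  M4:✓  M5:✓  M6:✗  M7:✓
M6 has no witness among its inspected-cars.

False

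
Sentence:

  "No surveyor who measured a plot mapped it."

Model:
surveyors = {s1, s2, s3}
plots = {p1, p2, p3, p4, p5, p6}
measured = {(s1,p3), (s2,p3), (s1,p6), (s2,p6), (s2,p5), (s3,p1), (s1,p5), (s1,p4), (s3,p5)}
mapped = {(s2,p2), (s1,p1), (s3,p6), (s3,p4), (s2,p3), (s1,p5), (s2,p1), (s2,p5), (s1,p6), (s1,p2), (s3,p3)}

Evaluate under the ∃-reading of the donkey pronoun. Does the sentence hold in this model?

"it" takes "a plot" as antecedent — a donkey pronoun bound across the clause boundary.
Truth condition: for no (s,p) with measured(s,p) does mapped(s,p) hold.
Restrictor pairs — does the scope hold? (s1,p3):fails  (s1,p4):fails  (s1,p5):holds  (s1,p6):holds  (s2,p3):holds  (s2,p5):holds  (s2,p6):fails  (s3,p1):fails  (s3,p5):fails
Scope holds for 4 pair(s), so the sentence is false.

False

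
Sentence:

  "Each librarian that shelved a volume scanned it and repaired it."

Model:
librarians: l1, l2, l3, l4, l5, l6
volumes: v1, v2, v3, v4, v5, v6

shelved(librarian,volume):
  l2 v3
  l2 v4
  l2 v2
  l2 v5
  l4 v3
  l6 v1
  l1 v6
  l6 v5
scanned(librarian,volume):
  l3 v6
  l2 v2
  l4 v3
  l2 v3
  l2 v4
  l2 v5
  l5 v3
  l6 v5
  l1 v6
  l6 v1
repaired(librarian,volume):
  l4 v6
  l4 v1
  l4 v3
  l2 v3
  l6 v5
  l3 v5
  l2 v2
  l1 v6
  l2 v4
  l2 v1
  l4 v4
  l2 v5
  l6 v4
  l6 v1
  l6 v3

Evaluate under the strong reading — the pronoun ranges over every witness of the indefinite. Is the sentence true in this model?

"it" takes "a volume" as antecedent — a donkey pronoun bound across the clause boundary.
Strong reading: for every (l,v) with shelved(l,v), scanned(l,v) ∧ repaired(l,v).
Restrictor pairs: (l1,v6) ✓  (l2,v2) ✓  (l2,v3) ✓  (l2,v4) ✓  (l2,v5) ✓  (l4,v3) ✓  (l6,v1) ✓  (l6,v5) ✓
Every restrictor pair satisfies the scope.

True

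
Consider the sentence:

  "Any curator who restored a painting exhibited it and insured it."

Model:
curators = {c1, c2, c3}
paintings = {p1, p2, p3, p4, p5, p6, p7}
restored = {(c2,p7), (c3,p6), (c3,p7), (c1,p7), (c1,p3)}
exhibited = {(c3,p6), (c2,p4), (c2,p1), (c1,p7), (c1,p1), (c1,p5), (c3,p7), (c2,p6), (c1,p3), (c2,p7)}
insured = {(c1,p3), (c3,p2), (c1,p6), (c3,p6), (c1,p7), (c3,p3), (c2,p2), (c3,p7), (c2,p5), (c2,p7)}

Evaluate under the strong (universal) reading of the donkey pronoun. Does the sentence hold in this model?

"it" takes "a painting" as antecedent — a donkey pronoun bound across the clause boundary.
Strong reading: for every (c,p) with restored(c,p), exhibited(c,p) ∧ insured(c,p).
Restrictor pairs: (c1,p3) ✓  (c1,p7) ✓  (c2,p7) ✓  (c3,p6) ✓  (c3,p7) ✓
Every restrictor pair satisfies the scope.

True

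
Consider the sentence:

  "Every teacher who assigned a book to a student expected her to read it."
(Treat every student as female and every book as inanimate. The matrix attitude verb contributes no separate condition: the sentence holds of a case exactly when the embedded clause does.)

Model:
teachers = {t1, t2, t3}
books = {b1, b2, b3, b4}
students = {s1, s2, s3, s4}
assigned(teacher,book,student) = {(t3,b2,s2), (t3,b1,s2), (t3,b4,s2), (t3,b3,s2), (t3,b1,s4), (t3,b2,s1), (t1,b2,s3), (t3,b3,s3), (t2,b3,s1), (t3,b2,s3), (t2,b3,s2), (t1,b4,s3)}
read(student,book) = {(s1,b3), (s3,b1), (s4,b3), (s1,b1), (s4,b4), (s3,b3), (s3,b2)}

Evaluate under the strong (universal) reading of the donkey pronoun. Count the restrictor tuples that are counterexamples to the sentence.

"her" takes "a student" as antecedent and "it" takes "a book"; both are donkey pronouns co-varying with the restrictor.
Strong reading: for every (t,b,s) with assigned(t,b,s), read(s,b).
Restrictor triples: (t1,b2,s3)→read(s3,b2) ✓  (t1,b4,s3)→read(s3,b4) ✗  (t2,b3,s1)→read(s1,b3) ✓  (t2,b3,s2)→read(s2,b3) ✗  (t3,b1,s2)→read(s2,b1) ✗  (t3,b1,s4)→read(s4,b1) ✗  (t3,b2,s1)→read(s1,b2) ✗  (t3,b2,s2)→read(s2,b2) ✗  (t3,b2,s3)→read(s3,b2) ✓  (t3,b3,s2)→read(s2,b3) ✗  (t3,b3,s3)→read(s3,b3) ✓  (t3,b4,s2)→read(s2,b4) ✗
Counterexamples (restrictor triples failing the scope): 8.

8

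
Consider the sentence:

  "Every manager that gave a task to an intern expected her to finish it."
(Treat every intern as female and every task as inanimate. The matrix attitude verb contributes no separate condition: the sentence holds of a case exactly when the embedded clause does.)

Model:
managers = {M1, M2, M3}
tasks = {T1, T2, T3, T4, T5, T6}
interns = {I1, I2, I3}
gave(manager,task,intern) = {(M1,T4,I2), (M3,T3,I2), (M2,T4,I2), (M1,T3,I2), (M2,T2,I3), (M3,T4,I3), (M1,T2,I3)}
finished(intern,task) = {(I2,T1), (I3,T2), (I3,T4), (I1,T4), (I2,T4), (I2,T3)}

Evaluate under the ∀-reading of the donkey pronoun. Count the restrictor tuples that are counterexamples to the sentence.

0

"her" takes "an intern" as antecedent and "it" takes "a task"; both are donkey pronouns co-varying with the restrictor.
Strong reading: for every (m,t,i) with gave(m,t,i), finished(i,t).
Restrictor triples: (M1,T2,I3)→finished(I3,T2) ✓  (M1,T3,I2)→finished(I2,T3) ✓  (M1,T4,I2)→finished(I2,T4) ✓  (M2,T2,I3)→finished(I3,T2) ✓  (M2,T4,I2)→finished(I2,T4) ✓  (M3,T3,I2)→finished(I2,T3) ✓  (M3,T4,I3)→finished(I3,T4) ✓
Counterexamples (restrictor triples failing the scope): 0.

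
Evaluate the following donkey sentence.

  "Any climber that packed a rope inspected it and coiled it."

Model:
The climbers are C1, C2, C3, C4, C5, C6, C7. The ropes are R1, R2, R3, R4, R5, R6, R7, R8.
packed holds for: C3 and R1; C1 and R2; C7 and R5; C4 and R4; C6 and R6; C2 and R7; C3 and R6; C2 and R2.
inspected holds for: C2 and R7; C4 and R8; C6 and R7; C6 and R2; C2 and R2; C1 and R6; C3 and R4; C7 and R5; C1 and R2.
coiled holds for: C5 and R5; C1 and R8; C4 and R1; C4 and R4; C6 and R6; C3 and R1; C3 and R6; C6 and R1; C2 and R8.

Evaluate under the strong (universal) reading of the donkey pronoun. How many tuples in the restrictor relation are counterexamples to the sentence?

"it" takes "a rope" as antecedent — a donkey pronoun bound across the clause boundary.
Strong reading: for every (c,r) with packed(c,r), inspected(c,r) ∧ coiled(c,r).
Restrictor pairs: (C1,R2) ✗  (C2,R2) ✗  (C2,R7) ✗  (C3,R1) ✗  (C3,R6) ✗  (C4,R4) ✗  (C6,R6) ✗  (C7,R5) ✗
Counterexamples (restrictor pairs failing the scope): 8.

8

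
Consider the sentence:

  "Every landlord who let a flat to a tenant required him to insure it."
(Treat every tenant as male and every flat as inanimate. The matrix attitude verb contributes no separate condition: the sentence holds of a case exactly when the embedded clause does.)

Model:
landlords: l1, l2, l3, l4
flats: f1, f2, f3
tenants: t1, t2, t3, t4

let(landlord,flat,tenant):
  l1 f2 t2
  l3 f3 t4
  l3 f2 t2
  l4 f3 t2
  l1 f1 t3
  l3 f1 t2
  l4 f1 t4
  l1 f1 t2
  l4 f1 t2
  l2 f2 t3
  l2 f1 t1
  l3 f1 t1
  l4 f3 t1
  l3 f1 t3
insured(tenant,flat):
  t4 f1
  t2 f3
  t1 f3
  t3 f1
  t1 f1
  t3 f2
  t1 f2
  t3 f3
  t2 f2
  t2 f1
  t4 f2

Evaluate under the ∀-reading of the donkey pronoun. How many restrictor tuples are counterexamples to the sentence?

"him" takes "a tenant" as antecedent and "it" takes "a flat"; both are donkey pronouns co-varying with the restrictor.
Strong reading: for every (l,f,t) with let(l,f,t), insured(t,f).
Restrictor triples: (l1,f1,t2)→insured(t2,f1) ✓  (l1,f1,t3)→insured(t3,f1) ✓  (l1,f2,t2)→insured(t2,f2) ✓  (l2,f1,t1)→insured(t1,f1) ✓  (l2,f2,t3)→insured(t3,f2) ✓  (l3,f1,t1)→insured(t1,f1) ✓  (l3,f1,t2)→insured(t2,f1) ✓  (l3,f1,t3)→insured(t3,f1) ✓  (l3,f2,t2)→insured(t2,f2) ✓  (l3,f3,t4)→insured(t4,f3) ✗  (l4,f1,t2)→insured(t2,f1) ✓  (l4,f1,t4)→insured(t4,f1) ✓  (l4,f3,t1)→insured(t1,f3) ✓  (l4,f3,t2)→insured(t2,f3) ✓
Counterexamples (restrictor triples failing the scope): 1.

1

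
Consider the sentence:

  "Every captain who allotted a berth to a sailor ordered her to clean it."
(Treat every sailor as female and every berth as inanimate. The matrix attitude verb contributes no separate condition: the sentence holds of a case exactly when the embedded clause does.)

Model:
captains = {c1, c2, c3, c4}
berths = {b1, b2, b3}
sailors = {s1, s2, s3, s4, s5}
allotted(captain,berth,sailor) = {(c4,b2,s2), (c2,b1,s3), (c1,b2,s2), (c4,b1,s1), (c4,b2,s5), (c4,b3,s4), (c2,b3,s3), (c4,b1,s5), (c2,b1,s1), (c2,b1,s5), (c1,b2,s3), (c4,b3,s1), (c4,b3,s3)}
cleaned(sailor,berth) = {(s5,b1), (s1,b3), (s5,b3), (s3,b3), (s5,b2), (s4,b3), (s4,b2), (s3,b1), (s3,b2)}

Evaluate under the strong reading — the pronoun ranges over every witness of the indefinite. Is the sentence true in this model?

"her" takes "a sailor" as antecedent and "it" takes "a berth"; both are donkey pronouns co-varying with the restrictor.
Strong reading: for every (c,b,s) with allotted(c,b,s), cleaned(s,b).
Restrictor triples: (c1,b2,s2)→cleaned(s2,b2) ✗  (c1,b2,s3)→cleaned(s3,b2) ✓  (c2,b1,s1)→cleaned(s1,b1) ✗  (c2,b1,s3)→cleaned(s3,b1) ✓  (c2,b1,s5)→cleaned(s5,b1) ✓  (c2,b3,s3)→cleaned(s3,b3) ✓  (c4,b1,s1)→cleaned(s1,b1) ✗  (c4,b1,s5)→cleaned(s5,b1) ✓  (c4,b2,s2)→cleaned(s2,b2) ✗  (c4,b2,s5)→cleaned(s5,b2) ✓  (c4,b3,s1)→cleaned(s1,b3) ✓  (c4,b3,s3)→cleaned(s3,b3) ✓  (c4,b3,s4)→cleaned(s4,b3) ✓
Counterexample: (c1,b2,s2) — cleaned(s2,b2) does not hold.

False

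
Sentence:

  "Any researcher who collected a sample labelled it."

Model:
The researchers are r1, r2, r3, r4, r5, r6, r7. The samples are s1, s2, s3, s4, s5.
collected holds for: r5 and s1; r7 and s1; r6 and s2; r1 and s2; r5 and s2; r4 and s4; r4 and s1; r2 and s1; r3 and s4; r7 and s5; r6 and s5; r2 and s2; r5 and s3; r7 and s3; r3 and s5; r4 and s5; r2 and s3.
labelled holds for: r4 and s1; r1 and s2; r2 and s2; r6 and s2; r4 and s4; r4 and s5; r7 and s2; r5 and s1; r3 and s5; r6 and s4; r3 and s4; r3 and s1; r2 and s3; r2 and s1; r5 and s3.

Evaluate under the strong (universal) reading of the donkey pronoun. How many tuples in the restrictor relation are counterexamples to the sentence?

5

"it" takes "a sample" as antecedent — a donkey pronoun bound across the clause boundary.
Strong reading: for every (r,s) with collected(r,s), labelled(r,s).
Restrictor pairs: (r1,s2) ✓  (r2,s1) ✓  (r2,s2) ✓  (r2,s3) ✓  (r3,s4) ✓  (r3,s5) ✓  (r4,s1) ✓  (r4,s4) ✓  (r4,s5) ✓  (r5,s1) ✓  (r5,s2) ✗  (r5,s3) ✓  (r6,s2) ✓  (r6,s5) ✗  (r7,s1) ✗  (r7,s3) ✗  (r7,s5) ✗
Counterexamples (restrictor pairs failing the scope): 5.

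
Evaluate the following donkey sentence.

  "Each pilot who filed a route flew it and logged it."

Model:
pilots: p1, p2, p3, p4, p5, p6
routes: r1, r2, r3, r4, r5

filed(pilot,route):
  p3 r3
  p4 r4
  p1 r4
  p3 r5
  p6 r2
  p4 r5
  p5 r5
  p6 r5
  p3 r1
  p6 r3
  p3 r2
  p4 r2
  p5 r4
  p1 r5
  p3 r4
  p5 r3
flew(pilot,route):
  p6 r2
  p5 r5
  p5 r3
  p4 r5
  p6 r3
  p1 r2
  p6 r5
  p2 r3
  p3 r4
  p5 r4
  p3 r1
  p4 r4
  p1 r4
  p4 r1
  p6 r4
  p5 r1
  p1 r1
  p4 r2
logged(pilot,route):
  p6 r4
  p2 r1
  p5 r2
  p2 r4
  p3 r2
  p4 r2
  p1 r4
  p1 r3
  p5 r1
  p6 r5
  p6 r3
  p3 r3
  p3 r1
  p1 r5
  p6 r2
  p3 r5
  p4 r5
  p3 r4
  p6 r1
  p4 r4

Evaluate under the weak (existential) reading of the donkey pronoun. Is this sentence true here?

False

"it" takes "a route" as antecedent — a donkey pronoun bound across the clause boundary.
Weak reading: every pilot p with some filed-route has at least one filed-route r such that flew(p,r) ∧ logged(p,r).
Per pilot: p1:✓  p3:✓  p4:✓  p5:✗  p6:✓
p5 has no witness among its filed-routes.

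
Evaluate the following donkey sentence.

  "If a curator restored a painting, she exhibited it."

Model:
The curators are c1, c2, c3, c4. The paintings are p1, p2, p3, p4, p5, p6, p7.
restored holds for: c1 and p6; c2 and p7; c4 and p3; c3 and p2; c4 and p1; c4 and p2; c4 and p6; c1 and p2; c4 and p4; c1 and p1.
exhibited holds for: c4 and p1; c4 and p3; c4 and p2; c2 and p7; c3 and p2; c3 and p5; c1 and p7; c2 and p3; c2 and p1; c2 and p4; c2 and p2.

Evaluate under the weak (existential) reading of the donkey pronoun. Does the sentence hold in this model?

"it" takes "a painting" as antecedent — a donkey pronoun bound across the clause boundary.
Weak reading: every curator c with some restored-painting has at least one restored-painting p such that exhibited(c,p).
Per curator: c1:✗  c2:✓  c3:✓  c4:✓
c1 has no witness among its restored-paintings.

False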